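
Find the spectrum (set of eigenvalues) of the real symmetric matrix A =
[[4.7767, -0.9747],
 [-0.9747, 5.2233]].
sigma(A) ≈ {4, 6}

A is real symmetric, so its spectrum consists of real eigenvalues. Expanding the characteristic polynomial of the displayed matrix gives
  det(λ I - A) = p(λ) = λ^2 + (-10)λ + (24).
Solving p(λ) = 0 yields eigenvalues ≈ 4, 6. (A is shown rounded to 4 decimals, so these recover the underlying integer eigenvalues to within that precision.)
Verification: the trace of A = 10 equals the sum of eigenvalues 10, and det(A) ≈ 24.0001 matches the eigenvalue product 24.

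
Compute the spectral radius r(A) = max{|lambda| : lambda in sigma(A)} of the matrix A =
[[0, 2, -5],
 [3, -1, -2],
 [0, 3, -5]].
r(A) ≈ 5.5856

The eigenvalues of A are the roots of its characteristic polynomial. With M = A (coefficients from the trace, the sum of principal 2x2 minors, and det A):
  p(λ) = det(λ I - M) = λ^3 + 6λ^2 + 5λ + 15.
No integer candidate from the rational root theorem (±divisors of 15) is a root, so the roots are irrational. The cubic discriminant is Δ = -10535 < 0, so there is one real root and a complex-conjugate pair. p(-6) = -15 and p(-5) = 15 have opposite signs, so a root lies in (-6, -5); Newton's method refines it to λ ≈ -5.5856. Dividing out (λ - (-5.5856)) leaves approximately λ^2 + 0.4144λ + 2.6855. For λ^2 + 0.4144λ + 2.6855 the discriminant is -10.5702. It is negative, so the remaining roots are the complex-conjugate pair λ ≈ -0.2072 ± 1.6256i. Their product equals the constant term, so |λ|^2 ≈ 2.6855 and |λ| ≈ 1.6387.
Thus the eigenvalues (to 4 decimals) are -5.5856 (modulus 5.5856); -0.2072 ± 1.6256i (modulus 1.6387). The spectral radius is the largest modulus: r(A) ≈ 5.5856. (Cross-check: r(A) ≤ ||A||_2 ≈ 8.0499; equality holds whenever A is normal, though it can also hold for some non-normal A.)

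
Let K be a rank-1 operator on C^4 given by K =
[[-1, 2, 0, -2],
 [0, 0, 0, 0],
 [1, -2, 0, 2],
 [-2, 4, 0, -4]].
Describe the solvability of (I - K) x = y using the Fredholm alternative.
(I - K) is invertible (det(I - K) = 6 ≠ 0), so for every y in C^4 the equation (I - K) x = y has a unique solution.

K has rank 1, so it is an outer product K = u v^T: every row of K is a multiple of one row vector. Reading off the entries, u = (-1, 0, 1, -2) and v = (1, -2, 0, 2) (row i of K equals u_i·v^T). A rank-one matrix u v^T satisfies K u = u (v·u) and kills the (3)-dimensional subspace v^⊥, so its characteristic polynomial is lambda^3 (lambda - v·u) with v·u = tr K = -5. Hence the eigenvalues of I - K are 1 (multiplicity 3) and 1 - (-5) = 6, so det(I - K) = 6. (Direct check: I - K =
[[2, -2, 0, 2],
 [0, 1, 0, 0],
 [-1, 2, 1, -2],
 [2, -4, 0, 5]]
has determinant 6.) The finite-dimensional Fredholm alternative says: either (I - K) is invertible, or ker(I - K) ≠ {0} and then range(I - K) = ker((I - K)^*)^⊥, with dim ker(I - K) = dim ker((I - K)^*). Since det(I - K) ≠ 0, 1 is not an eigenvalue of K and ker(I - K) = {0}, so we are in the first case: for every y there is a unique x = (I - K)^(-1) y. Explicitly, by the Sherman–Morrison formula, (I - u v^T)^(-1) = I + u v^T/(1 - v·u), i.e. (I - K)^(-1) = I + K/(6).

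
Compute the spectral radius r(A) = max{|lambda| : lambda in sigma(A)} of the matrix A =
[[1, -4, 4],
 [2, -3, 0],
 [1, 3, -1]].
r(A) ≈ 3.7755

The eigenvalues of A are the roots of its characteristic polynomial. With M = A (coefficients from the trace, the sum of principal 2x2 minors, and det A):
  p(λ) = det(λ I - M) = λ^3 + 3λ^2 + 3λ - 31.
No integer candidate from the rational root theorem (±divisors of 31) is a root, so the roots are irrational. The cubic discriminant is Δ = -27648 < 0, so there is one real root and a complex-conjugate pair. p(2) = -5 and p(3) = 32 have opposite signs, so a root lies in (2, 3); Newton's method refines it to λ ≈ 2.1748. Dividing out (λ - (2.1748)) leaves approximately λ^2 + 5.1748λ + 14.2542. For λ^2 + 5.1748λ + 14.2542 the discriminant is -30.2381. It is negative, so the remaining roots are the complex-conjugate pair λ ≈ -2.5874 ± 2.7495i. Their product equals the constant term, so |λ|^2 ≈ 14.2542 and |λ| ≈ 3.7755.
Thus the eigenvalues (to 4 decimals) are 2.1748 (modulus 2.1748); -2.5874 ± 2.7495i (modulus 3.7755). The spectral radius is the largest modulus: r(A) ≈ 3.7755. (Cross-check: r(A) ≤ ||A||_2 ≈ 6.9042; equality holds whenever A is normal, though it can also hold for some non-normal A.)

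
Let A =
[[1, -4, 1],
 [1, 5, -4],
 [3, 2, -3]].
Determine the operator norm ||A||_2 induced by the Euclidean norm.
||A||_2 ≈ 8.3518 (= sqrt(largest eigenvalue of A^T A))

||A||_2 = sigma_max(A) = sqrt(lambda_max(A^T A)). Form the symmetric matrix M = A^T A =
[[11, 7, -12],
 [7, 45, -30],
 [-12, -30, 26]].
Its characteristic polynomial (trace, sum of principal 2x2 minors, determinant of M give the coefficients) is
  p(λ) = det(λ I - M) = λ^3 - 82λ^2 + 858λ - 256.
No integer candidate from the rational root theorem (±divisors of 256) is a root, so the roots are irrational. The cubic discriminant is Δ = 2181282032 > 0, so there are three distinct real roots. p(0) = -256 and p(1) = 521 have opposite signs, so a root lies in (0, 1); Newton's method refines it to λ ≈ 0.3074. p(11) = 591 and p(12) = -40 have opposite signs, so a root lies in (11, 12); Newton's method refines it to λ ≈ 11.9408. p(69) = -2947 and p(70) = 1004 have opposite signs, so a root lies in (69, 70); Newton's method refines it to λ ≈ 69.7519. Check (Vieta): the three roots sum to 82, matching tr M = 82.
So the eigenvalues of A^T A are ≈ 0.3074, 11.9408, 69.7519 (all ≥ 0, as they must be for A^T A). The largest is λ_max ≈ 69.7519, hence ||A||_2 = sqrt(λ_max) ≈ 8.3518.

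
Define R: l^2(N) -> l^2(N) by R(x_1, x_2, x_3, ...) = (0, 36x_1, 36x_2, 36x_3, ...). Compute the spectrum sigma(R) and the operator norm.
sigma(R) = closed disk {z in C : |z| ≤ 36}; ||R|| = 36

Note R = 36·U where U is the unit right shift (U x)_k = x_{k-1} (with x_0 := 0); so ||R|| = 36||U|| and sigma(R) = 36·sigma(U). ||R x||^2 = sum_{k≥1} |36x_k|^2 = 1296||x||^2, so ||R|| = 36 and sigma(R) ⊂ {|z| ≤ 36}. For any |lambda| < 36, the equation (R - lambda I) x = 0 forces x_1 = 0, then 36x_k = lambda x_{k+1} ⇒ x = 0, so R has no eigenvalues. But (R - lambda I) is not surjective for |lambda| < 36: solving (R - lambda I) x = e_1 would require x_n proportional to (lambda/36)^(-n), which is not in l^2. So every |lambda| < 36 lies in the residual spectrum. The boundary |lambda| = 36 is in the approximate point spectrum (the spectrum is closed). Hence sigma(R) is the closed disk of radius 36.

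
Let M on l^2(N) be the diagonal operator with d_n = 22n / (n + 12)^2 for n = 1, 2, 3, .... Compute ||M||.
||M|| = 11/24 (attained at n = 12)

For M diagonal, ||M|| = sup_n |d_n|. Treat f(x) = 22x / (x + 12)^2 for real x > 0. By the quotient rule, f'(x) = 22(12 - x)/(x + 12)^3, which is positive for x < 12 and negative for x > 12. So f has a unique maximum at x = 12, and since 12 is a positive integer, the supremum over n ≥ 1 is attained at n = 12: d_12 = 22·12/(12 + 12)^2 = 22·12/576 = 11/24. Hence ||M|| = 11/24.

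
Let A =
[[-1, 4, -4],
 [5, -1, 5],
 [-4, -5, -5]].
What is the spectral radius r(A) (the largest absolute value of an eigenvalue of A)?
r(A) ≈ 5.7371

The eigenvalues of A are the roots of its characteristic polynomial. With M = A (coefficients from the trace, the sum of principal 2x2 minors, and det A):
  p(λ) = det(λ I - M) = λ^3 + 7λ^2 - 106.
No integer candidate from the rational root theorem (±divisors of 106) is a root, so the roots are irrational. The cubic discriminant is Δ = -157940 < 0, so there is one real root and a complex-conjugate pair. p(3) = -16 and p(4) = 70 have opposite signs, so a root lies in (3, 4); Newton's method refines it to λ ≈ 3.2205. Dividing out (λ - (3.2205)) leaves approximately λ^2 + 10.2205λ + 32.9146. For λ^2 + 10.2205λ + 32.9146 the discriminant is -27.2005. It is negative, so the remaining roots are the complex-conjugate pair λ ≈ -5.1102 ± 2.6077i. Their product equals the constant term, so |λ|^2 ≈ 32.9146 and |λ| ≈ 5.7371.
Thus the eigenvalues (to 4 decimals) are 3.2205 (modulus 3.2205); -5.1102 ± 2.6077i (modulus 5.7371). The spectral radius is the largest modulus: r(A) ≈ 5.7371. (Cross-check: r(A) ≤ ||A||_2 ≈ 10.2956; equality holds whenever A is normal, though it can also hold for some non-normal A.)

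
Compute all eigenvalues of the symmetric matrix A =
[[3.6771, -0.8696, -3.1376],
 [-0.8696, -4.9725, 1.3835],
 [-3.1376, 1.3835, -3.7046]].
sigma(A) ≈ {-6, -4, 5}

A is real symmetric, so its spectrum consists of real eigenvalues. Expanding the characteristic polynomial of the displayed matrix gives
  det(λ I - A) = p(λ) = λ^3 + (5)λ^2 + (-26)λ + (-120.0011).
Solving p(λ) = 0 yields eigenvalues ≈ -6, -4, 5. (A is shown rounded to 4 decimals, so these recover the underlying integer eigenvalues to within that precision.)
Verification: the trace of A = -5 equals the sum of eigenvalues -5, and det(A) ≈ 120.0011 matches the eigenvalue product 120.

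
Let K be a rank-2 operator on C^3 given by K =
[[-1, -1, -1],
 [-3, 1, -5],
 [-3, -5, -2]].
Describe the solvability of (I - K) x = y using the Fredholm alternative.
(I - K) is invertible (det(I - K) = -29 ≠ 0), so for every y in C^3 the equation (I - K) x = y has a unique solution.

K has rank 2 and factors as K = U V^T = u1 v1^T + u2 v2^T with u1 = (-1, -3, -3), v1 = (1, 1, 1), u2 = (0, -2, 1), v2 = (0, -2, 1) (multiplying out reproduces the displayed K). The nonzero eigenvalues of U V^T coincide with those of the 2 x 2 matrix G = V^T U = [[v1·u1, v1·u2], [v2·u1, v2·u2]] = [[-7, -1], [3, 5]], and by the Sylvester determinant identity det(I_3 - U V^T) = det(I_2 - V^T U) = det([[8, 1], [-3, -4]]) = (8)(-4) - (1)(-3) = -29. (Direct check: I - K =
[[2, 1, 1],
 [3, 0, 5],
 [3, 5, 3]]
has determinant -29.) The finite-dimensional Fredholm alternative says: either (I - K) is invertible, or ker(I - K) ≠ {0} and then range(I - K) = ker((I - K)^*)^⊥, with dim ker(I - K) = dim ker((I - K)^*). Since det(I - K) ≠ 0, 1 is not an eigenvalue of K and ker(I - K) = {0}, so we are in the first case: for every y there is a unique x = (I - K)^(-1) y. (Explicitly, by the Woodbury identity, (I - U V^T)^(-1) = I + U (I_2 - G)^(-1) V^T.)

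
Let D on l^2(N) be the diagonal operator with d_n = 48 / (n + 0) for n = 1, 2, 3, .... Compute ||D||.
||D|| = 48 (attained at n = 1)

For D diagonal, ||D|| = sup_n |d_n| = sup_n 48/(n + 0). This is positive and strictly decreasing in n, so the supremum is attained at n = 1: d_1 = 48/(1 + 0) = 48. Hence ||D|| = 48.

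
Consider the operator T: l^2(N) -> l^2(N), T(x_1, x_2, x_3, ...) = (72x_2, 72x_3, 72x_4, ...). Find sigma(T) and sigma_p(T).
sigma(T) = closed disk {z in C : |z| ≤ 72}; sigma_p(T) = open disk {z in C : |z| < 72}

Note T = 72·V where V is the unit left shift (V x)_k = x_{k+1}; so sigma(T) = 72·sigma(V) and ||T|| = 72||V||. ||T x||^2 = 5184sum_{k≥2} |x_k|^2 ≤ 5184||x||^2, with equality on {x : x_1 = 0}, so ||T|| = 72. For any lambda with |lambda| < 72, set r = lambda/72 (|r| < 1); the vector x = (1, r, r^2, ...) is in l^2 and satisfies T x = 72(r, r^2, ...) = lambda x, so lambda is an eigenvalue. On the boundary |lambda| = 72 the geometric series diverges, so no l^2 eigenvector exists, but these lambda lie in the approximate point spectrum. Hence sigma(T) is the closed disk of radius 72 and sigma_p(T) is the open disk.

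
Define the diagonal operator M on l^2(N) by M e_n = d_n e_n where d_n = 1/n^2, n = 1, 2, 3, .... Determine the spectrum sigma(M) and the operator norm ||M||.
sigma(M) = {1/n^2 : n ≥ 1} ∪ {0}; ||M|| = 1

A bounded diagonal operator on l^2 with diagonal entries d_n has spectrum equal to the closure of {d_n : n ≥ 1}: every d_n is an eigenvalue (with eigenvector e_n), so {d_n} ⊂ sigma(M); the spectrum is closed, so its closure is too; and for lambda not in the closure, (M - lambda I) has bounded inverse (the diagonal entries 1/(d_n - lambda) are bounded). For our sequence d_n = 1/n^2, n = 1, 2, 3, ...:
  - {d_n} = {1/n^2 : n ≥ 1}; the only limit point is 0
  - closure = {1/n^2 : n ≥ 1} ∪ {0}
For the norm: a diagonal operator has ||M|| = sup_n |d_n|. Here d_n = 1/n^2 is positive and decreasing, so sup_n |d_n| = d_1 = 1. So ||M|| = 1.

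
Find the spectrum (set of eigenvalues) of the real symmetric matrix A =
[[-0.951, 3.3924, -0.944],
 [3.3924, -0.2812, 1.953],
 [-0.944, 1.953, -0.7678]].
sigma(A) ≈ {-5, 0, 3}

A is real symmetric, so its spectrum consists of real eigenvalues. Expanding the characteristic polynomial of the displayed matrix gives
  det(λ I - A) = p(λ) = λ^3 + (2)λ^2 + (-15)λ + (0).
Solving p(λ) = 0 yields eigenvalues ≈ -5, 0, 3. (A is shown rounded to 4 decimals, so these recover the underlying integer eigenvalues to within that precision.)
Verification: the trace of A = -2 equals the sum of eigenvalues -2, and det(A) ≈ 0.0000 matches the eigenvalue product 0.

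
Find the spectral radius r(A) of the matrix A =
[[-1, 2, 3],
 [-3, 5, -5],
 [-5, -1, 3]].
r(A) ≈ 6.7213

The eigenvalues of A are the roots of its characteristic polynomial. With M = A (coefficients from the trace, the sum of principal 2x2 minors, and det A):
  p(λ) = det(λ I - M) = λ^3 - 7λ^2 + 23λ - 142.
No integer candidate from the rational root theorem (±divisors of 142) is a root, so the roots are irrational. The cubic discriminant is Δ = -350483 < 0, so there is one real root and a complex-conjugate pair. p(6) = -40 and p(7) = 19 have opposite signs, so a root lies in (6, 7); Newton's method refines it to λ ≈ 6.7213. Dividing out (λ - (6.7213)) leaves approximately λ^2 - 0.2787λ + 21.1268. For λ^2 - 0.2787λ + 21.1268 the discriminant is -84.4297. It is negative, so the remaining roots are the complex-conjugate pair λ ≈ 0.1393 ± 4.5943i. Their product equals the constant term, so |λ|^2 ≈ 21.1268 and |λ| ≈ 4.5964.
Thus the eigenvalues (to 4 decimals) are 6.7213 (modulus 6.7213); 0.1393 ± 4.5943i (modulus 4.5964). The spectral radius is the largest modulus: r(A) ≈ 6.7213. (Cross-check: r(A) ≤ ||A||_2 ≈ 7.7748; equality holds whenever A is normal, though it can also hold for some non-normal A.)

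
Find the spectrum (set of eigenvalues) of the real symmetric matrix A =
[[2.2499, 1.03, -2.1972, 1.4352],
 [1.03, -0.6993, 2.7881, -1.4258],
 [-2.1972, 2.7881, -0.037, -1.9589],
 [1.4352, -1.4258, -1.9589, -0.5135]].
sigma(A) ≈ {-4, -2, 2, 5}

A is real symmetric, so its spectrum consists of real eigenvalues. Expanding the characteristic polynomial of the displayed matrix gives
  det(λ I - A) = p(λ) = λ^4 + (-1)λ^3 + (-24)λ^2 + (4.0015)λ + (80.0027).
Solving p(λ) = 0 yields eigenvalues ≈ -4, -2, 2, 5. (A is shown rounded to 4 decimals, so these recover the underlying integer eigenvalues to within that precision.)
Verification: the trace of A = 1 equals the sum of eigenvalues 1, and det(A) ≈ 80.0027 matches the eigenvalue product 80.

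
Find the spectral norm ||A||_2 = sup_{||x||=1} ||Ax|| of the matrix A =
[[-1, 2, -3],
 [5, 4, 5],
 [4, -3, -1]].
||A||_2 ≈ 8.3126 (= sqrt(largest eigenvalue of A^T A))

||A||_2 = sigma_max(A) = sqrt(lambda_max(A^T A)). Form the symmetric matrix M = A^T A =
[[42, 6, 24],
 [6, 29, 17],
 [24, 17, 35]].
Its characteristic polynomial (trace, sum of principal 2x2 minors, determinant of M give the coefficients) is
  p(λ) = det(λ I - M) = λ^3 - 106λ^2 + 2802λ - 17424.
No integer candidate from the rational root theorem (±divisors of 17424) is a root, so the roots are irrational. The cubic discriminant is Δ = 2166164208 > 0, so there are three distinct real roots. p(9) = -63 and p(10) = 996 have opposite signs, so a root lies in (9, 10); Newton's method refines it to λ ≈ 9.0556. p(27) = 639 and p(28) = -120 have opposite signs, so a root lies in (27, 28); Newton's method refines it to λ ≈ 27.8459. p(69) = -243 and p(70) = 2316 have opposite signs, so a root lies in (69, 70); Newton's method refines it to λ ≈ 69.0985. Check (Vieta): the three roots sum to 106, matching tr M = 106.
So the eigenvalues of A^T A are ≈ 9.0556, 27.8459, 69.0985 (all ≥ 0, as they must be for A^T A). The largest is λ_max ≈ 69.0985, hence ||A||_2 = sqrt(λ_max) ≈ 8.3126.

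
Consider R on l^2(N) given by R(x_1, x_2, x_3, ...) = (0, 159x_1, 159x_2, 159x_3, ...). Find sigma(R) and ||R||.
sigma(R) = closed disk {z in C : |z| ≤ 159}; ||R|| = 159

Note R = 159·U where U is the unit right shift (U x)_k = x_{k-1} (with x_0 := 0); so ||R|| = 159||U|| and sigma(R) = 159·sigma(U). ||R x||^2 = sum_{k≥1} |159x_k|^2 = 25281||x||^2, so ||R|| = 159 and sigma(R) ⊂ {|z| ≤ 159}. For any |lambda| < 159, the equation (R - lambda I) x = 0 forces x_1 = 0, then 159x_k = lambda x_{k+1} ⇒ x = 0, so R has no eigenvalues. But (R - lambda I) is not surjective for |lambda| < 159: solving (R - lambda I) x = e_1 would require x_n proportional to (lambda/159)^(-n), which is not in l^2. So every |lambda| < 159 lies in the residual spectrum. The boundary |lambda| = 159 is in the approximate point spectrum (the spectrum is closed). Hence sigma(R) is the closed disk of radius 159.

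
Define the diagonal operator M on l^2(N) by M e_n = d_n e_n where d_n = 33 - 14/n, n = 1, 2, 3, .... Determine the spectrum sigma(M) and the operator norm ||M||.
sigma(M) = {33 - 14/n : n ≥ 1} ∪ {33}; ||M|| = 33

A bounded diagonal operator on l^2 with diagonal entries d_n has spectrum equal to the closure of {d_n : n ≥ 1}: every d_n is an eigenvalue (with eigenvector e_n), so {d_n} ⊂ sigma(M); the spectrum is closed, so its closure is too; and for lambda not in the closure, (M - lambda I) has bounded inverse (the diagonal entries 1/(d_n - lambda) are bounded). For our sequence d_n = 33 - 14/n, n = 1, 2, 3, ...:
  - {d_n} = {33 - 14/n : n ≥ 1}; the only limit point is 33
  - closure = {33 - 14/n : n ≥ 1} ∪ {33}
For the norm: a diagonal operator has ||M|| = sup_n |d_n|. Here d_n = 33 - 14/n increases monotonically from d_1 = 19 toward 33, with all terms in [19, 33); so sup_n |d_n| = 33 (the supremum is the limit, not attained). So ||M|| = 33.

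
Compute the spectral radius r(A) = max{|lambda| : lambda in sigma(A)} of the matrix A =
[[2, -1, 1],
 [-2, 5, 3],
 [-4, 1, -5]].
r(A) ≈ 5.9297

The eigenvalues of A are the roots of its characteristic polynomial. With M = A (coefficients from the trace, the sum of principal 2x2 minors, and det A):
  p(λ) = det(λ I - M) = λ^3 - 2λ^2 - 26λ + 16.
No integer candidate from the rational root theorem (±divisors of 16) is a root, so the roots are irrational. The cubic discriminant is Δ = 81584 > 0, so there are three distinct real roots. p(-5) = -29 and p(-4) = 24 have opposite signs, so a root lies in (-5, -4); Newton's method refines it to λ ≈ -4.5259. p(0) = 16 and p(1) = -11 have opposite signs, so a root lies in (0, 1); Newton's method refines it to λ ≈ 0.5962. p(5) = -39 and p(6) = 4 have opposite signs, so a root lies in (5, 6); Newton's method refines it to λ ≈ 5.9297. Check (Vieta): the three roots sum to 2, matching tr M = 2.
Thus the eigenvalues (to 4 decimals) are -4.5259 (modulus 4.5259); 0.5962 (modulus 0.5962); 5.9297 (modulus 5.9297). The spectral radius is the largest modulus: r(A) ≈ 5.9297. (Cross-check: r(A) ≤ ||A||_2 ≈ 6.8413; equality holds whenever A is normal, though it can also hold for some non-normal A.)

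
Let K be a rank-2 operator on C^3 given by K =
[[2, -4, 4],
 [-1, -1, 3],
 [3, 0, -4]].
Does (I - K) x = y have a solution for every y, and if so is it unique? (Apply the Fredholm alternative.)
(I - K) is invertible (det(I - K) = -18 ≠ 0), so for every y in C^3 the equation (I - K) x = y has a unique solution.

K has rank 2 and factors as K = U V^T = u1 v1^T + u2 v2^T with u1 = (-2, -2, 3), v1 = (-1, 2, -2), u2 = (0, 1, -2), v2 = (-3, 3, -1) (multiplying out reproduces the displayed K). The nonzero eigenvalues of U V^T coincide with those of the 2 x 2 matrix G = V^T U = [[v1·u1, v1·u2], [v2·u1, v2·u2]] = [[-8, 6], [-3, 5]], and by the Sylvester determinant identity det(I_3 - U V^T) = det(I_2 - V^T U) = det([[9, -6], [3, -4]]) = (9)(-4) - (-6)(3) = -18. (Direct check: I - K =
[[-1, 4, -4],
 [1, 2, -3],
 [-3, 0, 5]]
has determinant -18.) The finite-dimensional Fredholm alternative says: either (I - K) is invertible, or ker(I - K) ≠ {0} and then range(I - K) = ker((I - K)^*)^⊥, with dim ker(I - K) = dim ker((I - K)^*). Since det(I - K) ≠ 0, 1 is not an eigenvalue of K and ker(I - K) = {0}, so we are in the first case: for every y there is a unique x = (I - K)^(-1) y. (Explicitly, by the Woodbury identity, (I - U V^T)^(-1) = I + U (I_2 - G)^(-1) V^T.)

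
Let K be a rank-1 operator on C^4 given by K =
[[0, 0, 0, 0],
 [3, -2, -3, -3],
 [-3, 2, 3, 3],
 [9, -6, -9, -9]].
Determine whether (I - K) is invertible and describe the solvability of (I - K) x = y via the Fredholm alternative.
(I - K) is invertible (det(I - K) = 9 ≠ 0), so for every y in C^4 the equation (I - K) x = y has a unique solution.

K has rank 1, so it is an outer product K = u v^T: every row of K is a multiple of one row vector. Reading off the entries, u = (0, 1, -1, 3) and v = (3, -2, -3, -3) (row i of K equals u_i·v^T). A rank-one matrix u v^T satisfies K u = u (v·u) and kills the (3)-dimensional subspace v^⊥, so its characteristic polynomial is lambda^3 (lambda - v·u) with v·u = tr K = -8. Hence the eigenvalues of I - K are 1 (multiplicity 3) and 1 - (-8) = 9, so det(I - K) = 9. (Direct check: I - K =
[[1, 0, 0, 0],
 [-3, 3, 3, 3],
 [3, -2, -2, -3],
 [-9, 6, 9, 10]]
has determinant 9.) The finite-dimensional Fredholm alternative says: either (I - K) is invertible, or ker(I - K) ≠ {0} and then range(I - K) = ker((I - K)^*)^⊥, with dim ker(I - K) = dim ker((I - K)^*). Since det(I - K) ≠ 0, 1 is not an eigenvalue of K and ker(I - K) = {0}, so we are in the first case: for every y there is a unique x = (I - K)^(-1) y. Explicitly, by the Sherman–Morrison formula, (I - u v^T)^(-1) = I + u v^T/(1 - v·u), i.e. (I - K)^(-1) = I + K/(9).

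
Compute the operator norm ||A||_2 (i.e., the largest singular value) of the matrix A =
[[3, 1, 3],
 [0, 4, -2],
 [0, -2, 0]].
||A||_2 ≈ 4.8566 (= sqrt(largest eigenvalue of A^T A))

||A||_2 = sigma_max(A) = sqrt(lambda_max(A^T A)). Form the symmetric matrix M = A^T A =
[[9, 3, 9],
 [3, 21, -5],
 [9, -5, 13]].
Its characteristic polynomial (trace, sum of principal 2x2 minors, determinant of M give the coefficients) is
  p(λ) = det(λ I - M) = λ^3 - 43λ^2 + 464λ - 144.
No integer candidate from the rational root theorem (±divisors of 144) is a root, so the roots are irrational. The cubic discriminant is Δ = 3852608 > 0, so there are three distinct real roots. p(0) = -144 and p(1) = 278 have opposite signs, so a root lies in (0, 1); Newton's method refines it to λ ≈ 0.3197. p(19) = 8 and p(20) = -64 have opposite signs, so a root lies in (19, 20); Newton's method refines it to λ ≈ 19.0934. p(23) = -52 and p(24) = 48 have opposite signs, so a root lies in (23, 24); Newton's method refines it to λ ≈ 23.5869. Check (Vieta): the three roots sum to 43, matching tr M = 43.
So the eigenvalues of A^T A are ≈ 0.3197, 19.0934, 23.5869 (all ≥ 0, as they must be for A^T A). The largest is λ_max ≈ 23.5869, hence ||A||_2 = sqrt(λ_max) ≈ 4.8566.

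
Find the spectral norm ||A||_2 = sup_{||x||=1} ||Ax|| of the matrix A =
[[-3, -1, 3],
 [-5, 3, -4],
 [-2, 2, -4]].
||A||_2 ≈ 8.4807 (= sqrt(largest eigenvalue of A^T A))

||A||_2 = sigma_max(A) = sqrt(lambda_max(A^T A)). Form the symmetric matrix M = A^T A =
[[38, -16, 19],
 [-16, 14, -23],
 [19, -23, 41]].
Its characteristic polynomial (trace, sum of principal 2x2 minors, determinant of M give the coefficients) is
  p(λ) = det(λ I - M) = λ^3 - 93λ^2 + 1518λ - 144.
No integer candidate from the rational root theorem (±divisors of 144) is a root, so the roots are irrational. The cubic discriminant is Δ = 5840296452 > 0, so there are three distinct real roots. p(0) = -144 and p(1) = 1282 have opposite signs, so a root lies in (0, 1); Newton's method refines it to λ ≈ 0.0954. p(20) = 1016 and p(21) = -18 have opposite signs, so a root lies in (20, 21); Newton's method refines it to λ ≈ 20.9831. p(71) = -3268 and p(72) = 288 have opposite signs, so a root lies in (71, 72); Newton's method refines it to λ ≈ 71.9215. Check (Vieta): the three roots sum to 93, matching tr M = 93.
So the eigenvalues of A^T A are ≈ 0.0954, 20.9831, 71.9215 (all ≥ 0, as they must be for A^T A). The largest is λ_max ≈ 71.9215, hence ||A||_2 = sqrt(λ_max) ≈ 8.4807.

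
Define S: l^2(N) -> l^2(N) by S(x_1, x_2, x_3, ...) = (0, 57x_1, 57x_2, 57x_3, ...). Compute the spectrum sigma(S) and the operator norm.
sigma(S) = closed disk {z in C : |z| ≤ 57}; ||S|| = 57

Note S = 57·U where U is the unit right shift (U x)_k = x_{k-1} (with x_0 := 0); so ||S|| = 57||U|| and sigma(S) = 57·sigma(U). ||S x||^2 = sum_{k≥1} |57x_k|^2 = 3249||x||^2, so ||S|| = 57 and sigma(S) ⊂ {|z| ≤ 57}. For any |lambda| < 57, the equation (S - lambda I) x = 0 forces x_1 = 0, then 57x_k = lambda x_{k+1} ⇒ x = 0, so S has no eigenvalues. But (S - lambda I) is not surjective for |lambda| < 57: solving (S - lambda I) x = e_1 would require x_n proportional to (lambda/57)^(-n), which is not in l^2. So every |lambda| < 57 lies in the residual spectrum. The boundary |lambda| = 57 is in the approximate point spectrum (the spectrum is closed). Hence sigma(S) is the closed disk of radius 57.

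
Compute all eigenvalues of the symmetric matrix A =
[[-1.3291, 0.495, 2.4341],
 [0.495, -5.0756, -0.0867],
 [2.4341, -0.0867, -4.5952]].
sigma(A) ≈ {-6, -5, 0}

A is real symmetric, so its spectrum consists of real eigenvalues. Expanding the characteristic polynomial of the displayed matrix gives
  det(λ I - A) = p(λ) = λ^3 + (11)λ^2 + (30)λ + (0).
Solving p(λ) = 0 yields eigenvalues ≈ -6, -5, 0. (A is shown rounded to 4 decimals, so these recover the underlying integer eigenvalues to within that precision.)
Verification: the trace of A = -11 equals the sum of eigenvalues -11, and det(A) ≈ 0.0000 matches the eigenvalue product 0.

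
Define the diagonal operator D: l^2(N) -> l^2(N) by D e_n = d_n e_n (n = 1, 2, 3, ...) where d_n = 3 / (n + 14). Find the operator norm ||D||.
||D|| = 1/5 (attained at n = 1)

For D diagonal, ||D|| = sup_n |d_n| = sup_n 3/(n + 14). This is positive and strictly decreasing in n, so the supremum is attained at n = 1: d_1 = 3/(1 + 14) = 1/5. Hence ||D|| = 1/5.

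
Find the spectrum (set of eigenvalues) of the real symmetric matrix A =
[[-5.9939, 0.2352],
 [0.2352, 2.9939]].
sigma(A) ≈ {-6, 3}

A is real symmetric, so its spectrum consists of real eigenvalues. Expanding the characteristic polynomial of the displayed matrix gives
  det(λ I - A) = p(λ) = λ^2 + (3)λ + (-18).
Solving p(λ) = 0 yields eigenvalues ≈ -6, 3. (A is shown rounded to 4 decimals, so these recover the underlying integer eigenvalues to within that precision.)
Verification: the trace of A = -3 equals the sum of eigenvalues -3, and det(A) ≈ -18.0005 matches the eigenvalue product -18.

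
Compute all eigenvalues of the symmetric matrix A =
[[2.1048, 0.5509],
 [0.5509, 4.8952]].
sigma(A) ≈ {2, 5}

A is real symmetric, so its spectrum consists of real eigenvalues. Expanding the characteristic polynomial of the displayed matrix gives
  det(λ I - A) = p(λ) = λ^2 + (-7)λ + (10).
Solving p(λ) = 0 yields eigenvalues ≈ 2, 5. (A is shown rounded to 4 decimals, so these recover the underlying integer eigenvalues to within that precision.)
Verification: the trace of A = 7 equals the sum of eigenvalues 7, and det(A) ≈ 9.9999 matches the eigenvalue product 10.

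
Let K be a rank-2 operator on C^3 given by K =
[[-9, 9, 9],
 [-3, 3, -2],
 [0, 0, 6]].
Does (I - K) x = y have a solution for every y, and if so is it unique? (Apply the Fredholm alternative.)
(I - K) is invertible (det(I - K) = -35 ≠ 0), so for every y in C^3 the equation (I - K) x = y has a unique solution.

K has rank 2 and factors as K = U V^T = u1 v1^T + u2 v2^T with u1 = (2, -1, 2), v1 = (0, 0, 3), u2 = (3, 1, 0), v2 = (-3, 3, 1) (multiplying out reproduces the displayed K). The nonzero eigenvalues of U V^T coincide with those of the 2 x 2 matrix G = V^T U = [[v1·u1, v1·u2], [v2·u1, v2·u2]] = [[6, 0], [-7, -6]], and by the Sylvester determinant identity det(I_3 - U V^T) = det(I_2 - V^T U) = det([[-5, 0], [7, 7]]) = (-5)(7) - (0)(7) = -35. (Direct check: I - K =
[[10, -9, -9],
 [3, -2, 2],
 [0, 0, -5]]
has determinant -35.) The finite-dimensional Fredholm alternative says: either (I - K) is invertible, or ker(I - K) ≠ {0} and then range(I - K) = ker((I - K)^*)^⊥, with dim ker(I - K) = dim ker((I - K)^*). Since det(I - K) ≠ 0, 1 is not an eigenvalue of K and ker(I - K) = {0}, so we are in the first case: for every y there is a unique x = (I - K)^(-1) y. (Explicitly, by the Woodbury identity, (I - U V^T)^(-1) = I + U (I_2 - G)^(-1) V^T.)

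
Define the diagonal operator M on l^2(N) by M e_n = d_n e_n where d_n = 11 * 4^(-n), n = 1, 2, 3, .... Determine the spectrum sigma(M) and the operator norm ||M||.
sigma(M) = {11 * 4^(-n) : n ≥ 1} ∪ {0}; ||M|| = 11/4

A bounded diagonal operator on l^2 with diagonal entries d_n has spectrum equal to the closure of {d_n : n ≥ 1}: every d_n is an eigenvalue (with eigenvector e_n), so {d_n} ⊂ sigma(M); the spectrum is closed, so its closure is too; and for lambda not in the closure, (M - lambda I) has bounded inverse (the diagonal entries 1/(d_n - lambda) are bounded). For our sequence d_n = 11 * 4^(-n), n = 1, 2, 3, ...:
  - {d_n} = {11 * 4^(-n) : n ≥ 1}; the only limit point is 0
  - closure = {11 * 4^(-n) : n ≥ 1} ∪ {0}
For the norm: a diagonal operator has ||M|| = sup_n |d_n|. Here d_n = 11 * 4^(-n) is positive and decreasing, so sup_n |d_n| = d_1 = 11/4. So ||M|| = 11/4.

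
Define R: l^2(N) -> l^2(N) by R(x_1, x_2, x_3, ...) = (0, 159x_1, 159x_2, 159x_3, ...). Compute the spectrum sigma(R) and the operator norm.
sigma(R) = closed disk {z in C : |z| ≤ 159}; ||R|| = 159

Note R = 159·U where U is the unit right shift (U x)_k = x_{k-1} (with x_0 := 0); so ||R|| = 159||U|| and sigma(R) = 159·sigma(U). ||R x||^2 = sum_{k≥1} |159x_k|^2 = 25281||x||^2, so ||R|| = 159 and sigma(R) ⊂ {|z| ≤ 159}. For any |lambda| < 159, the equation (R - lambda I) x = 0 forces x_1 = 0, then 159x_k = lambda x_{k+1} ⇒ x = 0, so R has no eigenvalues. But (R - lambda I) is not surjective for |lambda| < 159: solving (R - lambda I) x = e_1 would require x_n proportional to (lambda/159)^(-n), which is not in l^2. So every |lambda| < 159 lies in the residual spectrum. The boundary |lambda| = 159 is in the approximate point spectrum (the spectrum is closed). Hence sigma(R) is the closed disk of radius 159.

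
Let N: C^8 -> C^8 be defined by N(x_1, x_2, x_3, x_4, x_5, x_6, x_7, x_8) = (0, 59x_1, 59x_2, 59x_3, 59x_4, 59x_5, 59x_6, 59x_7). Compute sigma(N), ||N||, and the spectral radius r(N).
sigma(N) = {0}; ||N|| = 59; r(N) = 0. (N is nilpotent with N^8 = 0.)

On C^8, N is a strictly lower-triangular matrix with 59 on the subdiagonal and zeros elsewhere, so its characteristic polynomial is lambda^8 and every eigenvalue is 0: sigma(N) = {0}. For the operator norm, N e_i = 59e_{i+1} for i = 1, ..., 7 and N e_8 = 0, so the singular values of N are 59 (with multiplicity 7) and 0; hence ||N|| = 59. The spectral radius r(N) = max|lambda| = 0. Note ||N|| > r(N) — characteristic of non-normal nilpotent operators. Indeed N^8 = 0.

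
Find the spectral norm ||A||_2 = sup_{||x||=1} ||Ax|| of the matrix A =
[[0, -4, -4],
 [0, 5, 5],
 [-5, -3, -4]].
||A||_2 = sqrt((132 + sqrt(9060))/2) ≈ 10.658 (= sqrt(largest eigenvalue of A^T A))

||A||_2 = sigma_max(A) = sqrt(lambda_max(A^T A)). Form the symmetric matrix M = A^T A =
[[25, 15, 20],
 [15, 50, 53],
 [20, 53, 57]].
Its characteristic polynomial (trace, sum of principal 2x2 minors, determinant of M give the coefficients) is
  p(λ) = det(λ I - M) = λ^3 - 132λ^2 + 2091λ.
The constant term is 0, so λ = 0 is a root. Dividing out λ leaves p(λ) = λ(λ^2 - 132λ + 2091). For λ^2 - 132λ + 2091 the discriminant is 9060. It is nonnegative but not a perfect square, so the roots are real and irrational: λ = (132 ± sqrt(9060))/2 ≈ 113.592, 18.408.
So the eigenvalues of A^T A are ≈ 0, 18.408, 113.592 (all ≥ 0, as they must be for A^T A). The largest is λ_max = (132 + sqrt(9060))/2 ≈ 113.592, hence ||A||_2 = sqrt(λ_max) = sqrt((132 + sqrt(9060))/2) ≈ 10.658.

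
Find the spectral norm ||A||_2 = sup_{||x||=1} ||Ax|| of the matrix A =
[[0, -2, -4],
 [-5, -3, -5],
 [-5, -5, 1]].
||A||_2 ≈ 9.8737 (= sqrt(largest eigenvalue of A^T A))

||A||_2 = sigma_max(A) = sqrt(lambda_max(A^T A)). Form the symmetric matrix M = A^T A =
[[50, 40, 20],
 [40, 38, 18],
 [20, 18, 42]].
Its characteristic polynomial (trace, sum of principal 2x2 minors, determinant of M give the coefficients) is
  p(λ) = det(λ I - M) = λ^3 - 130λ^2 + 3272λ - 10000.
No integer candidate from the rational root theorem (±divisors of 10000) is a root, so the roots are irrational. The cubic discriminant is Δ = 26796011008 > 0, so there are three distinct real roots. p(3) = -1327 and p(4) = 1072 have opposite signs, so a root lies in (3, 4); Newton's method refines it to λ ≈ 3.5408. p(28) = 1648 and p(29) = -53 have opposite signs, so a root lies in (28, 29); Newton's method refines it to λ ≈ 28.9696. p(97) = -3113 and p(98) = 3328 have opposite signs, so a root lies in (97, 98); Newton's method refines it to λ ≈ 97.4896. Check (Vieta): the three roots sum to 130, matching tr M = 130.
So the eigenvalues of A^T A are ≈ 3.5408, 28.9696, 97.4896 (all ≥ 0, as they must be for A^T A). The largest is λ_max ≈ 97.4896, hence ||A||_2 = sqrt(λ_max) ≈ 9.8737.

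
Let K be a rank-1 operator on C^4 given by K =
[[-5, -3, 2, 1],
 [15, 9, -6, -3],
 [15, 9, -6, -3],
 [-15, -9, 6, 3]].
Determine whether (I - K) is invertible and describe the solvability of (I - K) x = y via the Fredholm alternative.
(I - K) is singular (det(I - K) = 0, i.e. 1 ∈ sigma(K)). (I - K) x = y is solvable iff y ⊥ ker((I - K)^*) = span{(-5, -3, 2, 1)}, i.e. iff -5y_1 - 3y_2 + 2y_3 + y_4 = 0. When solvable, the solutions are x = y + c·(1, -3, -3, 3), c arbitrary (ker(I - K) = span{(1, -3, -3, 3)}, dimension 1).

K has rank 1, so it is an outer product K = u v^T: every row of K is a multiple of one row vector. Reading off the entries, u = (1, -3, -3, 3) and v = (-5, -3, 2, 1) (row i of K equals u_i·v^T). A rank-one matrix u v^T satisfies K u = u (v·u) and kills the (3)-dimensional subspace v^⊥, so its characteristic polynomial is lambda^3 (lambda - v·u) with v·u = tr K = 1. Hence the eigenvalues of I - K are 1 (multiplicity 3) and 1 - (1) = 0, so det(I - K) = 0. (Direct check: I - K =
[[6, 3, -2, -1],
 [-15, -8, 6, 3],
 [-15, -9, 7, 3],
 [15, 9, -6, -2]]
has determinant 0.) So 1 is an eigenvalue of K and (I - K) is not invertible. The finite-dimensional Fredholm alternative says: either (I - K) is invertible, or ker(I - K) ≠ {0} and then range(I - K) = ker((I - K)^*)^⊥, with dim ker(I - K) = dim ker((I - K)^*). We are in the second case, so we need both kernels. Kernel of I - K: (I - K) u = u - u (v·u) = u - u = 0, so ker(I - K) = span{u} = span{(1, -3, -3, 3)} (it is exactly 1-dimensional because rank(I - K) = 3). Kernel of the adjoint: K is real, so (I - K)^* = I - K^T = I - v u^T, and (I - v u^T) v = v - v (u·v) = 0; hence ker((I - K)^*) = span{v} = span{(-5, -3, 2, 1)}. Therefore (I - K) x = y is solvable iff <y, v> = 0, i.e. iff -5y_1 - 3y_2 + 2y_3 + y_4 = 0. When this holds, K y = u (v·y) = 0, so (I - K) y = y and x = y is a particular solution; the full solution set is the line x = y + c·u = y + c·(1, -3, -3, 3), c ∈ C.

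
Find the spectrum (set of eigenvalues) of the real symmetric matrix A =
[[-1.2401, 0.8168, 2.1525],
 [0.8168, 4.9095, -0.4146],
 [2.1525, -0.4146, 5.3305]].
sigma(A) ≈ {-2, 5, 6}

A is real symmetric, so its spectrum consists of real eigenvalues. Expanding the characteristic polynomial of the displayed matrix gives
  det(λ I - A) = p(λ) = λ^3 + (-9)λ^2 + (8)λ + (60.0015).
Solving p(λ) = 0 yields eigenvalues ≈ -2, 5, 6. (A is shown rounded to 4 decimals, so these recover the underlying integer eigenvalues to within that precision.)
Verification: the trace of A = 9 equals the sum of eigenvalues 9, and det(A) ≈ -60.0015 matches the eigenvalue product -60.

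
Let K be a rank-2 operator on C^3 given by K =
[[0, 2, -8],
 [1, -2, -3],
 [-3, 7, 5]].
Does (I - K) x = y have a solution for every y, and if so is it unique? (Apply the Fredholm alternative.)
(I - K) is invertible (det(I - K) = -17 ≠ 0), so for every y in C^3 the equation (I - K) x = y has a unique solution.

K has rank 2 and factors as K = U V^T = u1 v1^T + u2 v2^T with u1 = (-2, 0, -1), v1 = (1, -3, 1), u2 = (-2, -1, 2), v2 = (-1, 2, 3) (multiplying out reproduces the displayed K). The nonzero eigenvalues of U V^T coincide with those of the 2 x 2 matrix G = V^T U = [[v1·u1, v1·u2], [v2·u1, v2·u2]] = [[-3, 3], [-1, 6]], and by the Sylvester determinant identity det(I_3 - U V^T) = det(I_2 - V^T U) = det([[4, -3], [1, -5]]) = (4)(-5) - (-3)(1) = -17. (Direct check: I - K =
[[1, -2, 8],
 [-1, 3, 3],
 [3, -7, -4]]
has determinant -17.) The finite-dimensional Fredholm alternative says: either (I - K) is invertible, or ker(I - K) ≠ {0} and then range(I - K) = ker((I - K)^*)^⊥, with dim ker(I - K) = dim ker((I - K)^*). Since det(I - K) ≠ 0, 1 is not an eigenvalue of K and ker(I - K) = {0}, so we are in the first case: for every y there is a unique x = (I - K)^(-1) y. (Explicitly, by the Woodbury identity, (I - U V^T)^(-1) = I + U (I_2 - G)^(-1) V^T.)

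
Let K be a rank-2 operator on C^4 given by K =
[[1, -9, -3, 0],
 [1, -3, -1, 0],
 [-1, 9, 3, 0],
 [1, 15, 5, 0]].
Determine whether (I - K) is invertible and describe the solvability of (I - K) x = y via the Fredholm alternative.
(I - K) is invertible (det(I - K) = 6 ≠ 0), so for every y in C^4 the equation (I - K) x = y has a unique solution.

K has rank 2 and factors as K = U V^T = u1 v1^T + u2 v2^T with u1 = (1, 0, -1, -3), v1 = (-1, -3, -1, 0), u2 = (-2, -1, 2, 2), v2 = (-1, 3, 1, 0) (multiplying out reproduces the displayed K). The nonzero eigenvalues of U V^T coincide with those of the 2 x 2 matrix G = V^T U = [[v1·u1, v1·u2], [v2·u1, v2·u2]] = [[0, 3], [-2, 1]], and by the Sylvester determinant identity det(I_4 - U V^T) = det(I_2 - V^T U) = det([[1, -3], [2, 0]]) = (1)(0) - (-3)(2) = 6. (Direct check: I - K =
[[0, 9, 3, 0],
 [-1, 4, 1, 0],
 [1, -9, -2, 0],
 [-1, -15, -5, 1]]
has determinant 6.) The finite-dimensional Fredholm alternative says: either (I - K) is invertible, or ker(I - K) ≠ {0} and then range(I - K) = ker((I - K)^*)^⊥, with dim ker(I - K) = dim ker((I - K)^*). Since det(I - K) ≠ 0, 1 is not an eigenvalue of K and ker(I - K) = {0}, so we are in the first case: for every y there is a unique x = (I - K)^(-1) y. (Explicitly, by the Woodbury identity, (I - U V^T)^(-1) = I + U (I_2 - G)^(-1) V^T.)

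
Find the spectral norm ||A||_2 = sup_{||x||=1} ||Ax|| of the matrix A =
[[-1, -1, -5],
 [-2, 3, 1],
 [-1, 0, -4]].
||A||_2 ≈ 6.6889 (= sqrt(largest eigenvalue of A^T A))

||A||_2 = sigma_max(A) = sqrt(lambda_max(A^T A)). Form the symmetric matrix M = A^T A =
[[6, -5, 7],
 [-5, 10, 8],
 [7, 8, 42]].
Its characteristic polynomial (trace, sum of principal 2x2 minors, determinant of M give the coefficients) is
  p(λ) = det(λ I - M) = λ^3 - 58λ^2 + 594λ - 36.
No integer candidate from the rational root theorem (±divisors of 36) is a root, so the roots are irrational. The cubic discriminant is Δ = 342795744 > 0, so there are three distinct real roots. p(0) = -36 and p(1) = 501 have opposite signs, so a root lies in (0, 1); Newton's method refines it to λ ≈ 0.061. p(13) = 81 and p(14) = -344 have opposite signs, so a root lies in (13, 14); Newton's method refines it to λ ≈ 13.1972. p(44) = -1004 and p(45) = 369 have opposite signs, so a root lies in (44, 45); Newton's method refines it to λ ≈ 44.7418. Check (Vieta): the three roots sum to 58, matching tr M = 58.
So the eigenvalues of A^T A are ≈ 0.061, 13.1972, 44.7418 (all ≥ 0, as they must be for A^T A). The largest is λ_max ≈ 44.7418, hence ||A||_2 = sqrt(λ_max) ≈ 6.6889.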